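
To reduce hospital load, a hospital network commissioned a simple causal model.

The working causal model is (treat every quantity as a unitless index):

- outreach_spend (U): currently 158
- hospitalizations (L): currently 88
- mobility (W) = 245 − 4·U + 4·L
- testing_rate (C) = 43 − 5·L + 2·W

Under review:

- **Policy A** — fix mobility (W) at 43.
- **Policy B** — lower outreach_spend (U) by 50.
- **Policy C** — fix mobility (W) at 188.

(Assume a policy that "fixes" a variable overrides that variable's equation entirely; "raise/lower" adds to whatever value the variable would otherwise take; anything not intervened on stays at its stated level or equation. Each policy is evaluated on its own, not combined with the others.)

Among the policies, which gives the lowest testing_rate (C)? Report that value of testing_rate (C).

-311

Policy A (W := 43):
  U = 158
  L = 88
  W = 43
  C = 43 − 5·88 + 2·43 = -311
Policy B (U − 50):
  U = 158 − 50 = 108
  L = 88
  W = 245 − 4·108 + 4·88 = 165
  C = 43 − 5·88 + 2·165 = -67
Policy C (W := 188):
  U = 158
  L = 88
  W = 188
  C = 43 − 5·88 + 2·188 = -21
Comparing — Policy A: C=-311, Policy B: C=-67, Policy C: C=-21. Lowest is -311 (Policy A).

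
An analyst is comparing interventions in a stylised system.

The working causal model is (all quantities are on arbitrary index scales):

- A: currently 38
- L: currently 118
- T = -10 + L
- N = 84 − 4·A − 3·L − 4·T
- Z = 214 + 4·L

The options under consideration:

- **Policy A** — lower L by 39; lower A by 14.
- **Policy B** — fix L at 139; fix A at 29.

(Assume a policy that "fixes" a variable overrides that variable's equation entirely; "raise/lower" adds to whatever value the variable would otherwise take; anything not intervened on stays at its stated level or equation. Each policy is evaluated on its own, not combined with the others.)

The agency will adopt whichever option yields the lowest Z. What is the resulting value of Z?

530

Policy A (L − 39, A − 14):
  L = 118 − 39 = 79
  Z = 214 + 4·79 = 530
Policy B (L := 139, A := 29):
  L = 139
  Z = 214 + 4·139 = 770
Comparing — Policy A: Z=530, Policy B: Z=770. Lowest is 530 (Policy A).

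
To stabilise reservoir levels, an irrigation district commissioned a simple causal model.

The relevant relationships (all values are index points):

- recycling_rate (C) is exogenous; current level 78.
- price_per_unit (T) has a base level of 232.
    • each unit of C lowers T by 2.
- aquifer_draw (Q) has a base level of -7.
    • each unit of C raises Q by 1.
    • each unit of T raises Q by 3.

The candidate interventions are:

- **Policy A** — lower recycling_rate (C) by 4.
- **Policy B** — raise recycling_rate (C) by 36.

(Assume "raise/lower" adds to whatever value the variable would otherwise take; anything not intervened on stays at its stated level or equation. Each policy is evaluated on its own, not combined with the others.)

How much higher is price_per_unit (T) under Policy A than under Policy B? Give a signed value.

Policy A (C − 4):
  C = 78 − 4 = 74
  T = 232 − 2·74 = 84
Policy B (C + 36):
  C = 78 + 36 = 114
  T = 232 − 2·114 = 4
T: 84 − 4 = 80

80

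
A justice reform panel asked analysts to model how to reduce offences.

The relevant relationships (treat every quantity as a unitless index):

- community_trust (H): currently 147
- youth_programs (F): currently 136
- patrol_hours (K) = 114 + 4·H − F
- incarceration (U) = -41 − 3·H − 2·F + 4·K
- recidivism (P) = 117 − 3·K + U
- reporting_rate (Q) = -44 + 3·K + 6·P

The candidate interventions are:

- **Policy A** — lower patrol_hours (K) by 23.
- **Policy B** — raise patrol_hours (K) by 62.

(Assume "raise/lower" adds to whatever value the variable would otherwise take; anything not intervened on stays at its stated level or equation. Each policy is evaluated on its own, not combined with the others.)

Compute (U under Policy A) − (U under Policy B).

-340

Policy A (K − 23):
  H = 147
  F = 136
  K = 114 + 4·147 − 136 (−23 from intervention) = 543
  U = -41 − 3·147 − 2·136 + 4·543 = 1418
Policy B (K + 62):
  H = 147
  F = 136
  K = 114 + 4·147 − 136 (+62 from intervention) = 628
  U = -41 − 3·147 − 2·136 + 4·628 = 1758
U: 1418 − 1758 = -340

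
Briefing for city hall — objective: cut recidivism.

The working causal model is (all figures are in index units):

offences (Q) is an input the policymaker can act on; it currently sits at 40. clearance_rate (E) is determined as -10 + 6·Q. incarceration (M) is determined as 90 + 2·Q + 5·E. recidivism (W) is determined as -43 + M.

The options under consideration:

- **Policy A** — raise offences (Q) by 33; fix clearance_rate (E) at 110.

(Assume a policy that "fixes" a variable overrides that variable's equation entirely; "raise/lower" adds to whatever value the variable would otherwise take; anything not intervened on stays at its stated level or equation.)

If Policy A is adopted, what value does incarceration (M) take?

786

Policy A (Q + 33, E := 110):
  Q = 40 + 33 = 73
  E = 110
  M = 90 + 2·73 + 5·110 = 786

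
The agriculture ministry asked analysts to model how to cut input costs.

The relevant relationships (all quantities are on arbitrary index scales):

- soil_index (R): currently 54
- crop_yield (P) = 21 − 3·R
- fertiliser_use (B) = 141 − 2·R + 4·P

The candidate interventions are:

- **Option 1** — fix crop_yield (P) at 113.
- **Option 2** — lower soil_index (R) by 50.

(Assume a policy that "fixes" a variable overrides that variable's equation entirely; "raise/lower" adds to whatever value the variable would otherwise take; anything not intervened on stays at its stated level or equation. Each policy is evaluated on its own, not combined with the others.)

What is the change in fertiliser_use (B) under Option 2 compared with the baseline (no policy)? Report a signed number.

Baseline:
  R = 54
  P = 21 − 3·54 = -141
  B = 141 − 2·54 + 4·(-141) = -531
Option 2 (R − 50):
  R = 54 − 50 = 4
  P = 21 − 3·4 = 9
  B = 141 − 2·4 + 4·9 = 169
Change in B: 169 − (-531) = 700

700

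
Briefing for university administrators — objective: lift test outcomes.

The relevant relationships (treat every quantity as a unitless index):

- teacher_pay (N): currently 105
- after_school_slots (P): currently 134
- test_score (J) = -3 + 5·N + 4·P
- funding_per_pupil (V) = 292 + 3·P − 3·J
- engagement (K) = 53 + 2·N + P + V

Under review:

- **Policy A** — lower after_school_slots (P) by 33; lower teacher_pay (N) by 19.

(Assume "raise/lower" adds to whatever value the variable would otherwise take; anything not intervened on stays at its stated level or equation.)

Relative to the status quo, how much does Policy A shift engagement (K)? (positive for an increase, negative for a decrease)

511

Baseline:
  N = 105
  P = 134
  J = -3 + 5·105 + 4·134 = 1058
  V = 292 + 3·134 − 3·1058 = -2480
  K = 53 + 2·105 + 134 + (-2480) = -2083
Policy A (P − 33, N − 19):
  N = 105 − 19 = 86
  P = 134 − 33 = 101
  J = -3 + 5·86 + 4·101 = 831
  V = 292 + 3·101 − 3·831 = -1898
  K = 53 + 2·86 + 101 + (-1898) = -1572
Change in K: -1572 − (-2083) = 511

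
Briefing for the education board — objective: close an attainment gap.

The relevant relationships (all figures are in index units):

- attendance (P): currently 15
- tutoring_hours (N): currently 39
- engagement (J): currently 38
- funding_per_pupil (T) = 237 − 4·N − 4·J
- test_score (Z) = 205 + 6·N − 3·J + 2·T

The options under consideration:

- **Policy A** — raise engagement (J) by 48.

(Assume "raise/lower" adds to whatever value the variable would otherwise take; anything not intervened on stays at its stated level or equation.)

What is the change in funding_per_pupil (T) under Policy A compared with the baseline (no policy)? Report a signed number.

-192

Baseline:
  N = 39
  J = 38
  T = 237 − 4·39 − 4·38 = -71
Policy A (J + 48):
  N = 39
  J = 38 + 48 = 86
  T = 237 − 4·39 − 4·86 = -263
Change in T: -263 − (-71) = -192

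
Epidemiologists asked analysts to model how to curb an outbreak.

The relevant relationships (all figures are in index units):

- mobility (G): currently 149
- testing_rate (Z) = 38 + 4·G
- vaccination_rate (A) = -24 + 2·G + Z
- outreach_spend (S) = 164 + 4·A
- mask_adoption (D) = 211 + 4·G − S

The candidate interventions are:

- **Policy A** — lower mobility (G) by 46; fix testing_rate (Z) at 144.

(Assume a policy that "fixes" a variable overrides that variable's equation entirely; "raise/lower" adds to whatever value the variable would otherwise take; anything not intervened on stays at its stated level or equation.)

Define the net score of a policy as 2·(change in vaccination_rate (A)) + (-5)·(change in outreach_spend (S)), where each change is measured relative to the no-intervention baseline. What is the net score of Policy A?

10476

Baseline:
  G = 149
  Z = 38 + 4·149 = 634
  A = -24 + 2·149 + 634 = 908
  S = 164 + 4·908 = 3796
Policy A (G − 46, Z := 144):
  G = 149 − 46 = 103
  Z = 144
  A = -24 + 2·103 + 144 = 326
  S = 164 + 4·326 = 1468
ΔA = 326 − 908 = -582; ΔS = 1468 − 3796 = -2328
Score = 2·(-582) + (-5)·(-2328) = 10476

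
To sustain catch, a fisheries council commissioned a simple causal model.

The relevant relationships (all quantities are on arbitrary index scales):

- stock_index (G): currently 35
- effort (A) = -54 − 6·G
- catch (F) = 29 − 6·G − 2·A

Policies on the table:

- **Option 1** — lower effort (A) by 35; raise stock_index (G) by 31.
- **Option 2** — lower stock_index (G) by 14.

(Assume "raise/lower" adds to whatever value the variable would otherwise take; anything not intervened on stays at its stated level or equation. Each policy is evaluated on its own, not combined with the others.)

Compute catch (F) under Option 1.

603

Option 1 (A − 35, G + 31):
  G = 35 + 31 = 66
  A = -54 − 6·66 (−35 from intervention) = -485
  F = 29 − 6·66 − 2·(-485) = 603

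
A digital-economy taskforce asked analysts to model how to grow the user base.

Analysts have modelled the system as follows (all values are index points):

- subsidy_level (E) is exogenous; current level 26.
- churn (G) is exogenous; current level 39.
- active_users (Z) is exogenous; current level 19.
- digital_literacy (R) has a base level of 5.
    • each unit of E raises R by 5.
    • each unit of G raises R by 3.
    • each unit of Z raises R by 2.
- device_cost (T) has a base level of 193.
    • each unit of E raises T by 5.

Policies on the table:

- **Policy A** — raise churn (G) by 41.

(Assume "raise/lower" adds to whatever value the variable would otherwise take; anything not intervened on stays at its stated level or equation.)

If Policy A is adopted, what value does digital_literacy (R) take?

Policy A (G + 41):
  E = 26
  G = 39 + 41 = 80
  Z = 19
  R = 5 + 5·26 + 3·80 + 2·19 = 413

413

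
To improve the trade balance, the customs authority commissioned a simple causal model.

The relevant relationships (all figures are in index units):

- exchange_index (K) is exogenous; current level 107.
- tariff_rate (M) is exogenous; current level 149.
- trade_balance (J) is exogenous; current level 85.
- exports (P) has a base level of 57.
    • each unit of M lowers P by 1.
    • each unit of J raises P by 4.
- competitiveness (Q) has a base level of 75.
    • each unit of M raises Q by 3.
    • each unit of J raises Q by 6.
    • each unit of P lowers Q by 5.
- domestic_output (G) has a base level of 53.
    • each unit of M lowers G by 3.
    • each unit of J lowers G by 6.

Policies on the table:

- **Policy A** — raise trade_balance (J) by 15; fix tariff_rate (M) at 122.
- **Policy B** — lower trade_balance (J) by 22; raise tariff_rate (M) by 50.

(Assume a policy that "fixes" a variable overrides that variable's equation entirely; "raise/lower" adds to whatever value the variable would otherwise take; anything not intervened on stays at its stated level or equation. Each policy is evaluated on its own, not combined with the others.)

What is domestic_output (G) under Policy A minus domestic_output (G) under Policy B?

Policy A (J + 15, M := 122):
  M = 122
  J = 85 + 15 = 100
  G = 53 − 3·122 − 6·100 = -913
Policy B (J − 22, M + 50):
  M = 149 + 50 = 199
  J = 85 − 22 = 63
  G = 53 − 3·199 − 6·63 = -922
G: -913 − (-922) = 9

9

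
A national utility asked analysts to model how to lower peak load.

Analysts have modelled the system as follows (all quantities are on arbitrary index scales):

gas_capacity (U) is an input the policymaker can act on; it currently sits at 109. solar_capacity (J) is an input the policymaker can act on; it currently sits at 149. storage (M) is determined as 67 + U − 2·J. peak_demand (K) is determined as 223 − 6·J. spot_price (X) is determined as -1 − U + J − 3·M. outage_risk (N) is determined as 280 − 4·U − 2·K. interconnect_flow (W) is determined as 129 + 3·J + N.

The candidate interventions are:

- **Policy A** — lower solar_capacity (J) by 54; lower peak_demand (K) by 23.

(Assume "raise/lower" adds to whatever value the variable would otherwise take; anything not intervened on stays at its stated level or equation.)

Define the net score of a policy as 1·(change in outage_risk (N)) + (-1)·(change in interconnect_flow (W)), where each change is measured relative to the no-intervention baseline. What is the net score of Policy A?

162

Baseline:
  U = 109
  J = 149
  K = 223 − 6·149 = -671
  N = 280 − 4·109 − 2·(-671) = 1186
  W = 129 + 3·149 + 1186 = 1762
Policy A (J − 54, K − 23):
  U = 109
  J = 149 − 54 = 95
  K = 223 − 6·95 (−23 from intervention) = -370
  N = 280 − 4·109 − 2·(-370) = 584
  W = 129 + 3·95 + 584 = 998
ΔN = 584 − 1186 = -602; ΔW = 998 − 1762 = -764
Score = 1·(-602) + (-1)·(-764) = 162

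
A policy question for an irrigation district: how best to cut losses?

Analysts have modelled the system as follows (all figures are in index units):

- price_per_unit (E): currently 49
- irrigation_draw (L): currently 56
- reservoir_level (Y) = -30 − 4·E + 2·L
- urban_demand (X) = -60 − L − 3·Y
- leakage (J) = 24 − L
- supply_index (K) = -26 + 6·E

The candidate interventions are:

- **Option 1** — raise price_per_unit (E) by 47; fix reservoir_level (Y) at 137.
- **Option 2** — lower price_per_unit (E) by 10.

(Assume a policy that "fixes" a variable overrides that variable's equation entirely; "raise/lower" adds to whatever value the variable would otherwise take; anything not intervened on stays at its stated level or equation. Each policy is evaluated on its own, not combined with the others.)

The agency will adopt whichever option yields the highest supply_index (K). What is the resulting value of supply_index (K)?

550

Option 1 (E + 47, Y := 137):
  E = 49 + 47 = 96
  K = -26 + 6·96 = 550
Option 2 (E − 10):
  E = 49 − 10 = 39
  K = -26 + 6·39 = 208
Comparing — Option 1: K=550, Option 2: K=208. Highest is 550 (Option 1).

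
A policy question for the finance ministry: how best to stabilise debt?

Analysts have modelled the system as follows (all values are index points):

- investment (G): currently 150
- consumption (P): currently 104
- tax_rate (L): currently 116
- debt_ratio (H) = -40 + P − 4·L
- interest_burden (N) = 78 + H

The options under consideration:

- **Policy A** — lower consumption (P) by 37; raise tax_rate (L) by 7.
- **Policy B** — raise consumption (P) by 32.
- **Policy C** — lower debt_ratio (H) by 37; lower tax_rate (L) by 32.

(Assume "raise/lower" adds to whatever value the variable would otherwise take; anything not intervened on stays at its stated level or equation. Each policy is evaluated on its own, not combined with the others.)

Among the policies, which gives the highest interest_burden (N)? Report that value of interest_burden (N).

Policy A (P − 37, L + 7):
  P = 104 − 37 = 67
  L = 116 + 7 = 123
  H = -40 + 67 − 4·123 = -465
  N = 78 + (-465) = -387
Policy B (P + 32):
  P = 104 + 32 = 136
  L = 116
  H = -40 + 136 − 4·116 = -368
  N = 78 + (-368) = -290
Policy C (H − 37, L − 32):
  P = 104
  L = 116 − 32 = 84
  H = -40 + 104 − 4·84 (−37 from intervention) = -309
  N = 78 + (-309) = -231
Comparing — Policy A: N=-387, Policy B: N=-290, Policy C: N=-231. Highest is -231 (Policy C).

-231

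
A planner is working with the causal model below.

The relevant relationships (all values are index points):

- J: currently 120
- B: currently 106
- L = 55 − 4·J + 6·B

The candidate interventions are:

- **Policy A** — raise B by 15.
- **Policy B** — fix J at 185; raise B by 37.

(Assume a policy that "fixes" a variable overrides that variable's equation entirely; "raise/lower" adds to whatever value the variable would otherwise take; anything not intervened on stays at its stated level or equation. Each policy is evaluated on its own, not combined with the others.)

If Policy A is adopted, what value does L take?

301

Policy A (B + 15):
  J = 120
  B = 106 + 15 = 121
  L = 55 − 4·120 + 6·121 = 301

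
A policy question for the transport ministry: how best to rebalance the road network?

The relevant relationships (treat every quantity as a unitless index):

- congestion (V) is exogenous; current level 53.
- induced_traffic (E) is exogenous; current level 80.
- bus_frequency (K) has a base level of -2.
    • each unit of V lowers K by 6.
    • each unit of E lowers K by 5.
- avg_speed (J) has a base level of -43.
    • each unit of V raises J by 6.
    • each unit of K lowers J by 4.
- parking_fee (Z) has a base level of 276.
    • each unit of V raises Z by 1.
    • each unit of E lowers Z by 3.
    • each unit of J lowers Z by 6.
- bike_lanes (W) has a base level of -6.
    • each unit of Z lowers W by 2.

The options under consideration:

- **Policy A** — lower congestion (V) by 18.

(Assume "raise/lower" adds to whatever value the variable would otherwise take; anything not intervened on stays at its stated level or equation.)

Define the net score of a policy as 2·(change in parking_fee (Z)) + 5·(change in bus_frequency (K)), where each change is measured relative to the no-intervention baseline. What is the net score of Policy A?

Baseline:
  V = 53
  E = 80
  K = -2 − 6·53 − 5·80 = -720
  J = -43 + 6·53 − 4·(-720) = 3155
  Z = 276 + 53 − 3·80 − 6·3155 = -18841
Policy A (V − 18):
  V = 53 − 18 = 35
  E = 80
  K = -2 − 6·35 − 5·80 = -612
  J = -43 + 6·35 − 4·(-612) = 2615
  Z = 276 + 35 − 3·80 − 6·2615 = -15619
ΔZ = -15619 − (-18841) = 3222; ΔK = -612 − (-720) = 108
Score = 2·3222 + 5·108 = 6984

6984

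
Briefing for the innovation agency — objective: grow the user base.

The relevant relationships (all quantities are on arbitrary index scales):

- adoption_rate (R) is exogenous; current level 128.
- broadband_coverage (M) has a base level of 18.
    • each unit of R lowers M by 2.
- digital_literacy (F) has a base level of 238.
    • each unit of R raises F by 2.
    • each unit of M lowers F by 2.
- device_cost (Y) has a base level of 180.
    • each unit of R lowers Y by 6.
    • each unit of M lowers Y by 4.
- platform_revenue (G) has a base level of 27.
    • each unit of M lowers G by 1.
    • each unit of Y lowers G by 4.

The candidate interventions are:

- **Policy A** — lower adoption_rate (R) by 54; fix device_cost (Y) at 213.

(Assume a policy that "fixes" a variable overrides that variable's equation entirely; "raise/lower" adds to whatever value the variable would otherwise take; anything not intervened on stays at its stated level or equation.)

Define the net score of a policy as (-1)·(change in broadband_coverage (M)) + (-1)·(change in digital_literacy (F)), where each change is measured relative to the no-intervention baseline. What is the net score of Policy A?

Baseline:
  R = 128
  M = 18 − 2·128 = -238
  F = 238 + 2·128 − 2·(-238) = 970
Policy A (R − 54, Y := 213):
  R = 128 − 54 = 74
  M = 18 − 2·74 = -130
  F = 238 + 2·74 − 2·(-130) = 646
ΔM = -130 − (-238) = 108; ΔF = 646 − 970 = -324
Score = (-1)·108 + (-1)·(-324) = 216

216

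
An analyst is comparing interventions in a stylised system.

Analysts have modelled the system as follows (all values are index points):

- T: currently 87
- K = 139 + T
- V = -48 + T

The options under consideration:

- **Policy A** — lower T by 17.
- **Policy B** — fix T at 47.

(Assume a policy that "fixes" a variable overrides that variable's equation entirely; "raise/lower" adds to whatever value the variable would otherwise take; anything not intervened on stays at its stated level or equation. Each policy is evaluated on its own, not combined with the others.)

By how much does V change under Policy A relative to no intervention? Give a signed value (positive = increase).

-17

Baseline:
  T = 87
  V = -48 + 87 = 39
Policy A (T − 17):
  T = 87 − 17 = 70
  V = -48 + 70 = 22
Change in V: 22 − 39 = -17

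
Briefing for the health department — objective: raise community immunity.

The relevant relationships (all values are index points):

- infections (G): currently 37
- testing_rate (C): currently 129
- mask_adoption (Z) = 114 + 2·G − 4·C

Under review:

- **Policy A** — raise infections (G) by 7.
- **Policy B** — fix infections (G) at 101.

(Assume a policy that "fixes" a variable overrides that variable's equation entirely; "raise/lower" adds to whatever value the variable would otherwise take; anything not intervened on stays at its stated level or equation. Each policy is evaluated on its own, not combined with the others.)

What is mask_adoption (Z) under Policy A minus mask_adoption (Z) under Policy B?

-114

Policy A (G + 7):
  G = 37 + 7 = 44
  C = 129
  Z = 114 + 2·44 − 4·129 = -314
Policy B (G := 101):
  G = 101
  C = 129
  Z = 114 + 2·101 − 4·129 = -200
Z: -314 − (-200) = -114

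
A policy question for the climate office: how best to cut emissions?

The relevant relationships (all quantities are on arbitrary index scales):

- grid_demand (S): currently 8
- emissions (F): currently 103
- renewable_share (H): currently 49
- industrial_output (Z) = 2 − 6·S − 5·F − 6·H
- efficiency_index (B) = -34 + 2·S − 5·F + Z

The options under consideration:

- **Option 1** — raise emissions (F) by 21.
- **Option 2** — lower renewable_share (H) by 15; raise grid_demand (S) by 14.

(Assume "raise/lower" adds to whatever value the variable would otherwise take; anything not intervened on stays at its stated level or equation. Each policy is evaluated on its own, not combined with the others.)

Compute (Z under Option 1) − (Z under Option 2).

-111

Option 1 (F + 21):
  S = 8
  F = 103 + 21 = 124
  H = 49
  Z = 2 − 6·8 − 5·124 − 6·49 = -960
Option 2 (H − 15, S + 14):
  S = 8 + 14 = 22
  F = 103
  H = 49 − 15 = 34
  Z = 2 − 6·22 − 5·103 − 6·34 = -849
Z: -960 − (-849) = -111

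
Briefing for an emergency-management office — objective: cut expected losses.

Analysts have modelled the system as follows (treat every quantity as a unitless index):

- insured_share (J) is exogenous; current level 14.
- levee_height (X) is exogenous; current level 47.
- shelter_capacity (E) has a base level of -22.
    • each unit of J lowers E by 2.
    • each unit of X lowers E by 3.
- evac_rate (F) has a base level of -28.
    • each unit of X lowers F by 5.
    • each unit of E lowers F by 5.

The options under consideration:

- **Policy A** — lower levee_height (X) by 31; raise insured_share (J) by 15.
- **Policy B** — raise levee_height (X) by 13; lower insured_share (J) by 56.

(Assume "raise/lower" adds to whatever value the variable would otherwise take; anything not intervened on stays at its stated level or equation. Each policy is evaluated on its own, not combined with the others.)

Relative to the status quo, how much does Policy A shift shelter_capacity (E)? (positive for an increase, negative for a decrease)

63

Baseline:
  J = 14
  X = 47
  E = -22 − 2·14 − 3·47 = -191
Policy A (X − 31, J + 15):
  J = 14 + 15 = 29
  X = 47 − 31 = 16
  E = -22 − 2·29 − 3·16 = -128
Change in E: -128 − (-191) = 63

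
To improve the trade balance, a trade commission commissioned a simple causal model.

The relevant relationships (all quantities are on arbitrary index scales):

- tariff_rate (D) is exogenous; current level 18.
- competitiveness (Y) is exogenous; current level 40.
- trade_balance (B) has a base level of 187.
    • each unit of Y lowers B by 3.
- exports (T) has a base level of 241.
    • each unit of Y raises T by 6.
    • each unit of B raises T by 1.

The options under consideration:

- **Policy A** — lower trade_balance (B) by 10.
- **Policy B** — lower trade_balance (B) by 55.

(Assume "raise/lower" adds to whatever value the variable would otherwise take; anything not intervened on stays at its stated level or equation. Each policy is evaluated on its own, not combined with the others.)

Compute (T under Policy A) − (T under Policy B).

Policy A (B − 10):
  Y = 40
  B = 187 − 3·40 (−10 from intervention) = 57
  T = 241 + 6·40 + 57 = 538
Policy B (B − 55):
  Y = 40
  B = 187 − 3·40 (−55 from intervention) = 12
  T = 241 + 6·40 + 12 = 493
T: 538 − 493 = 45

45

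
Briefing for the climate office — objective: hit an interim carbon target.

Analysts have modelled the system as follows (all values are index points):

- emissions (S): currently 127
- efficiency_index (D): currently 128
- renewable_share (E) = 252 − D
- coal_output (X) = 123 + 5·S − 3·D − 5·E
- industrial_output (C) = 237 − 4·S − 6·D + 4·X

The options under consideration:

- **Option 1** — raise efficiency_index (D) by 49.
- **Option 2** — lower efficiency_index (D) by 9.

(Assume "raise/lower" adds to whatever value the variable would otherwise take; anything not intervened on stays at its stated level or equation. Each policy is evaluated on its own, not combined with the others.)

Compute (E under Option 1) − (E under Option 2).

Option 1 (D + 49):
  D = 128 + 49 = 177
  E = 252 − 177 = 75
Option 2 (D − 9):
  D = 128 − 9 = 119
  E = 252 − 119 = 133
E: 75 − 133 = -58

-58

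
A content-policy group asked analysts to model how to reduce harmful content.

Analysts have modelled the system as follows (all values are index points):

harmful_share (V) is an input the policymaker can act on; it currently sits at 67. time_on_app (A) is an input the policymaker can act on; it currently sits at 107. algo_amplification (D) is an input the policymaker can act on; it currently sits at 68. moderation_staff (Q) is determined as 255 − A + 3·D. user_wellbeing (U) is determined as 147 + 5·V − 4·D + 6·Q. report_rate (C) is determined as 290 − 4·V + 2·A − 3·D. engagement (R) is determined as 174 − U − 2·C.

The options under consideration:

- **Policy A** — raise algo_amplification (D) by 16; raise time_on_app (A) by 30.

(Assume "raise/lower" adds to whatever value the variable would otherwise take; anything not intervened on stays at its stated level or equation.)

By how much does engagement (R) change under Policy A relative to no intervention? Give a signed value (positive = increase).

-68

Baseline:
  V = 67
  A = 107
  D = 68
  Q = 255 − 107 + 3·68 = 352
  U = 147 + 5·67 − 4·68 + 6·352 = 2322
  C = 290 − 4·67 + 2·107 − 3·68 = 32
  R = 174 − 2322 − 2·32 = -2212
Policy A (D + 16, A + 30):
  V = 67
  A = 107 + 30 = 137
  D = 68 + 16 = 84
  Q = 255 − 137 + 3·84 = 370
  U = 147 + 5·67 − 4·84 + 6·370 = 2366
  C = 290 − 4·67 + 2·137 − 3·84 = 44
  R = 174 − 2366 − 2·44 = -2280
Change in R: -2280 − (-2212) = -68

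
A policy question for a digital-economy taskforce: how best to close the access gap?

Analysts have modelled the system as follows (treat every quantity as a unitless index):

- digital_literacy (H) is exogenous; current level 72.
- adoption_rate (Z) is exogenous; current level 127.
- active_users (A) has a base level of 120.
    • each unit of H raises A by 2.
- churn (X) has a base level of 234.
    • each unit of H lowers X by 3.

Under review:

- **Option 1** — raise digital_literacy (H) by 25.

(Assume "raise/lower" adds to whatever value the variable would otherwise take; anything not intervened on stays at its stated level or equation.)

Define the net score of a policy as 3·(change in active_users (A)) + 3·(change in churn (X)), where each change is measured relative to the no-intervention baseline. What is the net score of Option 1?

Baseline:
  H = 72
  A = 120 + 2·72 = 264
  X = 234 − 3·72 = 18
Option 1 (H + 25):
  H = 72 + 25 = 97
  A = 120 + 2·97 = 314
  X = 234 − 3·97 = -57
ΔA = 314 − 264 = 50; ΔX = -57 − 18 = -75
Score = 3·50 + 3·(-75) = -75

-75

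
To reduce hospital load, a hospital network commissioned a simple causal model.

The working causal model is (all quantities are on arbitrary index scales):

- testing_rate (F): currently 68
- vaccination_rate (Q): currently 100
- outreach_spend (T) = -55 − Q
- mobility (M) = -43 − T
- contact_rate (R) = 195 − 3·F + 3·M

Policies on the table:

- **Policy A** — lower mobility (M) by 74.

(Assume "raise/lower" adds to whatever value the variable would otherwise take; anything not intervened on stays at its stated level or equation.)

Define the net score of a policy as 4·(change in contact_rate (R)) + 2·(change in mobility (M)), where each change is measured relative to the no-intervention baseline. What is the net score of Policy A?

-1036

Baseline:
  F = 68
  Q = 100
  T = -55 − 100 = -155
  M = -43 − (-155) = 112
  R = 195 − 3·68 + 3·112 = 327
Policy A (M − 74):
  F = 68
  Q = 100
  T = -55 − 100 = -155
  M = -43 − (-155) (−74 from intervention) = 38
  R = 195 − 3·68 + 3·38 = 105
ΔR = 105 − 327 = -222; ΔM = 38 − 112 = -74
Score = 4·(-222) + 2·(-74) = -1036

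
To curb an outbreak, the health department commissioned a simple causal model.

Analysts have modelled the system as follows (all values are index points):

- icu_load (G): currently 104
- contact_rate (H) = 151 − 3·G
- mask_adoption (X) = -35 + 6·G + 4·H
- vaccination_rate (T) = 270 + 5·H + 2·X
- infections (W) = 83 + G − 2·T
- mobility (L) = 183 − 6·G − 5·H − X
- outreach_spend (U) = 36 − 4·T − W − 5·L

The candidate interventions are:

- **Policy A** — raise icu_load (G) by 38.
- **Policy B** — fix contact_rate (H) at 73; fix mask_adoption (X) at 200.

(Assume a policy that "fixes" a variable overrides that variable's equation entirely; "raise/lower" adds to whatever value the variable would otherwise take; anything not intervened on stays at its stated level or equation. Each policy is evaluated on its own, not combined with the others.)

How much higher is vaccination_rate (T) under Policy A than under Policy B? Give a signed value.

Policy A (G + 38):
  G = 104 + 38 = 142
  H = 151 − 3·142 = -275
  X = -35 + 6·142 + 4·(-275) = -283
  T = 270 + 5·(-275) + 2·(-283) = -1671
Policy B (H := 73, X := 200):
  G = 104
  H = 73
  X = 200
  T = 270 + 5·73 + 2·200 = 1035
T: -1671 − 1035 = -2706

-2706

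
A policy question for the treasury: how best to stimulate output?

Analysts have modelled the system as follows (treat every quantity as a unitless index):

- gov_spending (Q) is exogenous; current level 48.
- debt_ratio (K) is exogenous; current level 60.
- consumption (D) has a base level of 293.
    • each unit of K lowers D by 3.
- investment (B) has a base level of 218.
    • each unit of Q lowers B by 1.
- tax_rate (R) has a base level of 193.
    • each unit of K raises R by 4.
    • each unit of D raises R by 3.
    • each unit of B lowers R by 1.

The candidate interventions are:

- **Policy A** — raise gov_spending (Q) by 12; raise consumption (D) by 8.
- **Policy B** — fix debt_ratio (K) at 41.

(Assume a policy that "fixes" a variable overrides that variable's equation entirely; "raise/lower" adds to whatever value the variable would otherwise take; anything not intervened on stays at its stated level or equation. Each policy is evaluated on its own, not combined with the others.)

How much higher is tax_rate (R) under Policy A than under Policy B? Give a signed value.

-59

Policy A (Q + 12, D + 8):
  Q = 48 + 12 = 60
  K = 60
  D = 293 − 3·60 (+8 from intervention) = 121
  B = 218 − 60 = 158
  R = 193 + 4·60 + 3·121 − 158 = 638
Policy B (K := 41):
  Q = 48
  K = 41
  D = 293 − 3·41 = 170
  B = 218 − 48 = 170
  R = 193 + 4·41 + 3·170 − 170 = 697
R: 638 − 697 = -59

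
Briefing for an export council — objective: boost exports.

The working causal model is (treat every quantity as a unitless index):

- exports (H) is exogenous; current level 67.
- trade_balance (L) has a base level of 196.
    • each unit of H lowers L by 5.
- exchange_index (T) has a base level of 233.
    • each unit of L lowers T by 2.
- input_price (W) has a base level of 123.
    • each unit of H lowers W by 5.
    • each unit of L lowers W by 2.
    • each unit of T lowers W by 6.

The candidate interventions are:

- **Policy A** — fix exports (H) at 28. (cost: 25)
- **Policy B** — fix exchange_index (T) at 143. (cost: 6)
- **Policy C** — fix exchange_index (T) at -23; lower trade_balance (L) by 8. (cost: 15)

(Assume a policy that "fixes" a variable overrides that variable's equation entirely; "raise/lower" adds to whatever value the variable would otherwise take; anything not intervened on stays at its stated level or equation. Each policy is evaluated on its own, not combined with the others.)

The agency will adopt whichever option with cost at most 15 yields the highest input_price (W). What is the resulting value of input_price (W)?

220

Policy B (T := 143):
  H = 67
  L = 196 − 5·67 = -139
  T = 143
  W = 123 − 5·67 − 2·(-139) − 6·143 = -792
Policy C (T := -23, L − 8):
  H = 67
  L = 196 − 5·67 (−8 from intervention) = -147
  T = -23
  W = 123 − 5·67 − 2·(-147) − 6·(-23) = 220
Comparing — Policy B: W=-792, Policy C: W=220. Highest is 220 (Policy C).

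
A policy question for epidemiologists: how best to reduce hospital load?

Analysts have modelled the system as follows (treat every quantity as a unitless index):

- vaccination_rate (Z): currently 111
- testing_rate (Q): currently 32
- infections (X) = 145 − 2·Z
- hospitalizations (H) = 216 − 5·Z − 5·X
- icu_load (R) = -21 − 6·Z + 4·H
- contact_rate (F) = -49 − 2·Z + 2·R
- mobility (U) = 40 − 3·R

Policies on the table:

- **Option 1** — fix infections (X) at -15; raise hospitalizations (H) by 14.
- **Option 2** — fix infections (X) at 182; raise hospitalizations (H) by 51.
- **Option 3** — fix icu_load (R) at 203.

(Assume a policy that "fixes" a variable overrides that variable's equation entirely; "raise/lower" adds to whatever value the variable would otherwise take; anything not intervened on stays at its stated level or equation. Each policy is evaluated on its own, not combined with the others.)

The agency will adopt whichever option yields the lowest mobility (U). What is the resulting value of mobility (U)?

Option 1 (X := -15, H + 14):
  Z = 111
  X = -15
  H = 216 − 5·111 − 5·(-15) (+14 from intervention) = -250
  R = -21 − 6·111 + 4·(-250) = -1687
  U = 40 − 3·(-1687) = 5101
Option 2 (X := 182, H + 51):
  Z = 111
  X = 182
  H = 216 − 5·111 − 5·182 (+51 from intervention) = -1198
  R = -21 − 6·111 + 4·(-1198) = -5479
  U = 40 − 3·(-5479) = 16477
Option 3 (R := 203):
  Z = 111
  X = 145 − 2·111 = -77
  H = 216 − 5·111 − 5·(-77) = 46
  R = 203
  U = 40 − 3·203 = -569
Comparing — Option 1: U=5101, Option 2: U=16477, Option 3: U=-569. Lowest is -569 (Option 3).

-569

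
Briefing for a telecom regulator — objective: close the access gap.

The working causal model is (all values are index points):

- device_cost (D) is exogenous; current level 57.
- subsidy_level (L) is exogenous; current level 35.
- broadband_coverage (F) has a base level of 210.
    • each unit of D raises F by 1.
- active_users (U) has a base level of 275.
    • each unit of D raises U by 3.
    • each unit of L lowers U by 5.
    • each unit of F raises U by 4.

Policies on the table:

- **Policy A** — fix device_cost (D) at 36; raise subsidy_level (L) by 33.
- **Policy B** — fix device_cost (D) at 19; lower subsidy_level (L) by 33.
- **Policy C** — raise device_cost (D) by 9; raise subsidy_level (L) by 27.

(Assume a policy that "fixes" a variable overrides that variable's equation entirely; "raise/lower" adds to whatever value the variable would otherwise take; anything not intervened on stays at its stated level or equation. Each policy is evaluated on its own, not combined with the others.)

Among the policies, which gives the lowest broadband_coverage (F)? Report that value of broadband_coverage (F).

229

Policy A (D := 36, L + 33):
  D = 36
  F = 210 + 36 = 246
Policy B (D := 19, L − 33):
  D = 19
  F = 210 + 19 = 229
Policy C (D + 9, L + 27):
  D = 57 + 9 = 66
  F = 210 + 66 = 276
Comparing — Policy A: F=246, Policy B: F=229, Policy C: F=276. Lowest is 229 (Policy B).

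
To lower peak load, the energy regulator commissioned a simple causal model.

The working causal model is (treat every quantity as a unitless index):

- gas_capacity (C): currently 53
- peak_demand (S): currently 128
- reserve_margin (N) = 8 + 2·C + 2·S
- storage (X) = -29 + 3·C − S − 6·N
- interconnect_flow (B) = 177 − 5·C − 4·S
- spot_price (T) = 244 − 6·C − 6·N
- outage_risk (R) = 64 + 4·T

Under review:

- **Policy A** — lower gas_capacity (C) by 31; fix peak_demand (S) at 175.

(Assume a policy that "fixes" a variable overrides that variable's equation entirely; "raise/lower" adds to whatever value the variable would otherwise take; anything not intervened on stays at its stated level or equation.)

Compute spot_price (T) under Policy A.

-2300

Policy A (C − 31, S := 175):
  C = 53 − 31 = 22
  S = 175
  N = 8 + 2·22 + 2·175 = 402
  T = 244 − 6·22 − 6·402 = -2300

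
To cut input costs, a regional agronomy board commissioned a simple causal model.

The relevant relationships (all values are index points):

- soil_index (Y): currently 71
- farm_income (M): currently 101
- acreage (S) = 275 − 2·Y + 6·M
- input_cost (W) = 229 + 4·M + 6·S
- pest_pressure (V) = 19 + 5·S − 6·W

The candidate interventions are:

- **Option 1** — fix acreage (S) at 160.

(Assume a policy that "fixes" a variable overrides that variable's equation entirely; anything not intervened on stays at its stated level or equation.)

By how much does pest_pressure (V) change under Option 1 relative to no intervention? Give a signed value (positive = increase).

17949

Baseline:
  Y = 71
  M = 101
  S = 275 − 2·71 + 6·101 = 739
  W = 229 + 4·101 + 6·739 = 5067
  V = 19 + 5·739 − 6·5067 = -26688
Option 1 (S := 160):
  Y = 71
  M = 101
  S = 160
  W = 229 + 4·101 + 6·160 = 1593
  V = 19 + 5·160 − 6·1593 = -8739
Change in V: -8739 − (-26688) = 17949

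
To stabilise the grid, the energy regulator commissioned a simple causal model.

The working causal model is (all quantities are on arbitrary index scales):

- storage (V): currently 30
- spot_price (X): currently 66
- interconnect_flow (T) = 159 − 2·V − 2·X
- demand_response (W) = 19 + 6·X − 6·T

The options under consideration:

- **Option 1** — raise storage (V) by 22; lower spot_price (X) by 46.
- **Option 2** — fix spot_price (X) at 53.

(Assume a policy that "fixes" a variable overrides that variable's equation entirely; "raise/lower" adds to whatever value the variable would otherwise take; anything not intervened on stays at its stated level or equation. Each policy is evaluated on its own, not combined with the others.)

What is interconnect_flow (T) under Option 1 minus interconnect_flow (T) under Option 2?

22

Option 1 (V + 22, X − 46):
  V = 30 + 22 = 52
  X = 66 − 46 = 20
  T = 159 − 2·52 − 2·20 = 15
Option 2 (X := 53):
  V = 30
  X = 53
  T = 159 − 2·30 − 2·53 = -7
T: 15 − (-7) = 22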